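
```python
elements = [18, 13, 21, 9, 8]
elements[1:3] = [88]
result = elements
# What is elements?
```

Trace (tracking elements):
elements = [18, 13, 21, 9, 8]  # -> elements = [18, 13, 21, 9, 8]
elements[1:3] = [88]  # -> elements = [18, 88, 9, 8]
result = elements  # -> result = [18, 88, 9, 8]

Answer: [18, 88, 9, 8]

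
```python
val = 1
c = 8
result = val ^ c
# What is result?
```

Answer: 9

Derivation:
Trace (tracking result):
val = 1  # -> val = 1
c = 8  # -> c = 8
result = val ^ c  # -> result = 9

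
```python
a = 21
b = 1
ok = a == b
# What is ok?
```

Answer: False

Derivation:
Trace (tracking ok):
a = 21  # -> a = 21
b = 1  # -> b = 1
ok = a == b  # -> ok = False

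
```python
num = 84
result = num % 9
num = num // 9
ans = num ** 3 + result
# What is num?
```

Trace (tracking num):
num = 84  # -> num = 84
result = num % 9  # -> result = 3
num = num // 9  # -> num = 9
ans = num ** 3 + result  # -> ans = 732

Answer: 9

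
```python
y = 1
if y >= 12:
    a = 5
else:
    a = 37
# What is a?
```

Trace (tracking a):
y = 1  # -> y = 1
if y >= 12:  # condition is False
else:
    a = 37  # -> a = 37

Answer: 37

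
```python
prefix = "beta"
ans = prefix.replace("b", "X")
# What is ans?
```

Answer: 'Xeta'

Derivation:
Trace (tracking ans):
prefix = 'beta'  # -> prefix = 'beta'
ans = prefix.replace('b', 'X')  # -> ans = 'Xeta'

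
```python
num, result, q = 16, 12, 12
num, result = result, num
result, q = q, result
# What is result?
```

Trace (tracking result):
num, result, q = (16, 12, 12)  # -> num = 16, result = 12, q = 12
num, result = (result, num)  # -> num = 12, result = 16
result, q = (q, result)  # -> result = 12, q = 16

Answer: 12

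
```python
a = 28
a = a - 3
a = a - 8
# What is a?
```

Trace (tracking a):
a = 28  # -> a = 28
a = a - 3  # -> a = 25
a = a - 8  # -> a = 17

Answer: 17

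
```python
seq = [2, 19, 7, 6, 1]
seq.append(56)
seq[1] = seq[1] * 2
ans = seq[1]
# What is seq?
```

Answer: [2, 38, 7, 6, 1, 56]

Derivation:
Trace (tracking seq):
seq = [2, 19, 7, 6, 1]  # -> seq = [2, 19, 7, 6, 1]
seq.append(56)  # -> seq = [2, 19, 7, 6, 1, 56]
seq[1] = seq[1] * 2  # -> seq = [2, 38, 7, 6, 1, 56]
ans = seq[1]  # -> ans = 38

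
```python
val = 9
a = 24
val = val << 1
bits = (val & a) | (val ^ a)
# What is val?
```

Answer: 18

Derivation:
Trace (tracking val):
val = 9  # -> val = 9
a = 24  # -> a = 24
val = val << 1  # -> val = 18
bits = val & a | val ^ a  # -> bits = 26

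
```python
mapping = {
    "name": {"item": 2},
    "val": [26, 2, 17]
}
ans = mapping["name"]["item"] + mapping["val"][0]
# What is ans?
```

Trace (tracking ans):
mapping = {'name': {'item': 2}, 'val': [26, 2, 17]}  # -> mapping = {'name': {'item': 2}, 'val': [26, 2, 17]}
ans = mapping['name']['item'] + mapping['val'][0]  # -> ans = 28

Answer: 28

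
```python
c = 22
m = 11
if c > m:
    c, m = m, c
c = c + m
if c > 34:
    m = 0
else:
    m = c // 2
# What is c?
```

Answer: 33

Derivation:
Trace (tracking c):
c = 22  # -> c = 22
m = 11  # -> m = 11
if c > m:  # condition is True
    c, m = (m, c)  # -> c = 11, m = 22
c = c + m  # -> c = 33
if c > 34:  # condition is False
else:
    m = c // 2  # -> m = 16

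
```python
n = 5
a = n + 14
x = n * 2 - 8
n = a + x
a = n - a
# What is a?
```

Answer: 2

Derivation:
Trace (tracking a):
n = 5  # -> n = 5
a = n + 14  # -> a = 19
x = n * 2 - 8  # -> x = 2
n = a + x  # -> n = 21
a = n - a  # -> a = 2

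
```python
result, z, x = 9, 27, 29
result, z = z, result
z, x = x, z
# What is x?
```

Answer: 9

Derivation:
Trace (tracking x):
result, z, x = (9, 27, 29)  # -> result = 9, z = 27, x = 29
result, z = (z, result)  # -> result = 27, z = 9
z, x = (x, z)  # -> z = 29, x = 9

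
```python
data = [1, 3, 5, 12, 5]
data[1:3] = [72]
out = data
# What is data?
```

Trace (tracking data):
data = [1, 3, 5, 12, 5]  # -> data = [1, 3, 5, 12, 5]
data[1:3] = [72]  # -> data = [1, 72, 12, 5]
out = data  # -> out = [1, 72, 12, 5]

Answer: [1, 72, 12, 5]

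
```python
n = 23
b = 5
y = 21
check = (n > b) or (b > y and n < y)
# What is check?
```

Trace (tracking check):
n = 23  # -> n = 23
b = 5  # -> b = 5
y = 21  # -> y = 21
check = n > b or (b > y and n < y)  # -> check = True

Answer: True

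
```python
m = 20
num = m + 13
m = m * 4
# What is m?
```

Trace (tracking m):
m = 20  # -> m = 20
num = m + 13  # -> num = 33
m = m * 4  # -> m = 80

Answer: 80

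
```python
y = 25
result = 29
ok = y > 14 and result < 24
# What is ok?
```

Answer: False

Derivation:
Trace (tracking ok):
y = 25  # -> y = 25
result = 29  # -> result = 29
ok = y > 14 and result < 24  # -> ok = False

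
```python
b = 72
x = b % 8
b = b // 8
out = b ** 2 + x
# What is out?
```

Answer: 81

Derivation:
Trace (tracking out):
b = 72  # -> b = 72
x = b % 8  # -> x = 0
b = b // 8  # -> b = 9
out = b ** 2 + x  # -> out = 81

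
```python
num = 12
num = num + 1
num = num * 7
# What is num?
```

Trace (tracking num):
num = 12  # -> num = 12
num = num + 1  # -> num = 13
num = num * 7  # -> num = 91

Answer: 91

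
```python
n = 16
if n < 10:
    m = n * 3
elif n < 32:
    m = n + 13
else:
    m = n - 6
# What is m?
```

Trace (tracking m):
n = 16  # -> n = 16
if n < 10:  # condition is False
elif n < 32:  # condition is True
    m = n + 13  # -> m = 29

Answer: 29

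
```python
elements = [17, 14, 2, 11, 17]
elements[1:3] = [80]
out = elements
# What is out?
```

Trace (tracking out):
elements = [17, 14, 2, 11, 17]  # -> elements = [17, 14, 2, 11, 17]
elements[1:3] = [80]  # -> elements = [17, 80, 11, 17]
out = elements  # -> out = [17, 80, 11, 17]

Answer: [17, 80, 11, 17]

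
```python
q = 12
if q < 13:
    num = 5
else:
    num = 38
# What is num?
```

Trace (tracking num):
q = 12  # -> q = 12
if q < 13:  # condition is True
    num = 5  # -> num = 5

Answer: 5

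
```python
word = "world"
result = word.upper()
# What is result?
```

Trace (tracking result):
word = 'world'  # -> word = 'world'
result = word.upper()  # -> result = 'WORLD'

Answer: 'WORLD'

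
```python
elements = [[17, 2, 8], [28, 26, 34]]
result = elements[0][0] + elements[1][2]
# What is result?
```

Trace (tracking result):
elements = [[17, 2, 8], [28, 26, 34]]  # -> elements = [[17, 2, 8], [28, 26, 34]]
result = elements[0][0] + elements[1][2]  # -> result = 51

Answer: 51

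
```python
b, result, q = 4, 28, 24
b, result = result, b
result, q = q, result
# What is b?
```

Trace (tracking b):
b, result, q = (4, 28, 24)  # -> b = 4, result = 28, q = 24
b, result = (result, b)  # -> b = 28, result = 4
result, q = (q, result)  # -> result = 24, q = 4

Answer: 28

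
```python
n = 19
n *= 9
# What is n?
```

Trace (tracking n):
n = 19  # -> n = 19
n *= 9  # -> n = 171

Answer: 171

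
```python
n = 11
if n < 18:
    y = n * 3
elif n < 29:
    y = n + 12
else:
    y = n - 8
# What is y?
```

Answer: 33

Derivation:
Trace (tracking y):
n = 11  # -> n = 11
if n < 18:  # condition is True
    y = n * 3  # -> y = 33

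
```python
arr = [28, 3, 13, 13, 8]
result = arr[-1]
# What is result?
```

Trace (tracking result):
arr = [28, 3, 13, 13, 8]  # -> arr = [28, 3, 13, 13, 8]
result = arr[-1]  # -> result = 8

Answer: 8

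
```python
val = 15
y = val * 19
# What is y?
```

Answer: 285

Derivation:
Trace (tracking y):
val = 15  # -> val = 15
y = val * 19  # -> y = 285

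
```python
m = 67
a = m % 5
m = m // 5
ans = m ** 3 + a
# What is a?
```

Trace (tracking a):
m = 67  # -> m = 67
a = m % 5  # -> a = 2
m = m // 5  # -> m = 13
ans = m ** 3 + a  # -> ans = 2199

Answer: 2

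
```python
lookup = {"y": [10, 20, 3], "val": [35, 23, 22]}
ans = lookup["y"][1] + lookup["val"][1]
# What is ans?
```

Answer: 43

Derivation:
Trace (tracking ans):
lookup = {'y': [10, 20, 3], 'val': [35, 23, 22]}  # -> lookup = {'y': [10, 20, 3], 'val': [35, 23, 22]}
ans = lookup['y'][1] + lookup['val'][1]  # -> ans = 43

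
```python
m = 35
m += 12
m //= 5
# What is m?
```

Trace (tracking m):
m = 35  # -> m = 35
m += 12  # -> m = 47
m //= 5  # -> m = 9

Answer: 9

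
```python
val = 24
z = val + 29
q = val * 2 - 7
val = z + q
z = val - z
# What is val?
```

Answer: 94

Derivation:
Trace (tracking val):
val = 24  # -> val = 24
z = val + 29  # -> z = 53
q = val * 2 - 7  # -> q = 41
val = z + q  # -> val = 94
z = val - z  # -> z = 41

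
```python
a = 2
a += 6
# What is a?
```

Answer: 8

Derivation:
Trace (tracking a):
a = 2  # -> a = 2
a += 6  # -> a = 8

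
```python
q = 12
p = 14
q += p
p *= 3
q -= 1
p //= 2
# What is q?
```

Answer: 25

Derivation:
Trace (tracking q):
q = 12  # -> q = 12
p = 14  # -> p = 14
q += p  # -> q = 26
p *= 3  # -> p = 42
q -= 1  # -> q = 25
p //= 2  # -> p = 21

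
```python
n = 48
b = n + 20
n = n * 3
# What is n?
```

Trace (tracking n):
n = 48  # -> n = 48
b = n + 20  # -> b = 68
n = n * 3  # -> n = 144

Answer: 144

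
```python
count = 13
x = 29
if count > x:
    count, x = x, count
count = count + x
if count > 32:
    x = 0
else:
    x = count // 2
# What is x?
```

Answer: 0

Derivation:
Trace (tracking x):
count = 13  # -> count = 13
x = 29  # -> x = 29
if count > x:  # condition is False
count = count + x  # -> count = 42
if count > 32:  # condition is True
    x = 0  # -> x = 0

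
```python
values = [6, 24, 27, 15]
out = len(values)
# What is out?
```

Answer: 4

Derivation:
Trace (tracking out):
values = [6, 24, 27, 15]  # -> values = [6, 24, 27, 15]
out = len(values)  # -> out = 4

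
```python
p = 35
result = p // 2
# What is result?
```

Answer: 17

Derivation:
Trace (tracking result):
p = 35  # -> p = 35
result = p // 2  # -> result = 17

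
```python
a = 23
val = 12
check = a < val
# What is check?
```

Answer: False

Derivation:
Trace (tracking check):
a = 23  # -> a = 23
val = 12  # -> val = 12
check = a < val  # -> check = False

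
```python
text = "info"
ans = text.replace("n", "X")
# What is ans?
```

Answer: 'iXfo'

Derivation:
Trace (tracking ans):
text = 'info'  # -> text = 'info'
ans = text.replace('n', 'X')  # -> ans = 'iXfo'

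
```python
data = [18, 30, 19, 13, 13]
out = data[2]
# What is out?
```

Answer: 19

Derivation:
Trace (tracking out):
data = [18, 30, 19, 13, 13]  # -> data = [18, 30, 19, 13, 13]
out = data[2]  # -> out = 19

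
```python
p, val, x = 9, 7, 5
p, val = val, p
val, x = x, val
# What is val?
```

Trace (tracking val):
p, val, x = (9, 7, 5)  # -> p = 9, val = 7, x = 5
p, val = (val, p)  # -> p = 7, val = 9
val, x = (x, val)  # -> val = 5, x = 9

Answer: 5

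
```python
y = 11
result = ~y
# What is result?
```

Trace (tracking result):
y = 11  # -> y = 11
result = ~y  # -> result = -12

Answer: -12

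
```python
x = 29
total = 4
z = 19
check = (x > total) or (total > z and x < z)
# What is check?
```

Answer: True

Derivation:
Trace (tracking check):
x = 29  # -> x = 29
total = 4  # -> total = 4
z = 19  # -> z = 19
check = x > total or (total > z and x < z)  # -> check = True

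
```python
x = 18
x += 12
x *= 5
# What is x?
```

Answer: 150

Derivation:
Trace (tracking x):
x = 18  # -> x = 18
x += 12  # -> x = 30
x *= 5  # -> x = 150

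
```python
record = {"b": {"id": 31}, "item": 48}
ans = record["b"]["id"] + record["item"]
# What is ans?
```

Answer: 79

Derivation:
Trace (tracking ans):
record = {'b': {'id': 31}, 'item': 48}  # -> record = {'b': {'id': 31}, 'item': 48}
ans = record['b']['id'] + record['item']  # -> ans = 79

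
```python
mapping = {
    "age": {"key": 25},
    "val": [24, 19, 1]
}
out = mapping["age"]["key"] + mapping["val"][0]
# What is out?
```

Answer: 49

Derivation:
Trace (tracking out):
mapping = {'age': {'key': 25}, 'val': [24, 19, 1]}  # -> mapping = {'age': {'key': 25}, 'val': [24, 19, 1]}
out = mapping['age']['key'] + mapping['val'][0]  # -> out = 49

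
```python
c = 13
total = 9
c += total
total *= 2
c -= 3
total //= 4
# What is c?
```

Trace (tracking c):
c = 13  # -> c = 13
total = 9  # -> total = 9
c += total  # -> c = 22
total *= 2  # -> total = 18
c -= 3  # -> c = 19
total //= 4  # -> total = 4

Answer: 19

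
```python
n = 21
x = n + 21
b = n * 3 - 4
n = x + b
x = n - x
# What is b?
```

Trace (tracking b):
n = 21  # -> n = 21
x = n + 21  # -> x = 42
b = n * 3 - 4  # -> b = 59
n = x + b  # -> n = 101
x = n - x  # -> x = 59

Answer: 59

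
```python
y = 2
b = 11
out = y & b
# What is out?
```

Answer: 2

Derivation:
Trace (tracking out):
y = 2  # -> y = 2
b = 11  # -> b = 11
out = y & b  # -> out = 2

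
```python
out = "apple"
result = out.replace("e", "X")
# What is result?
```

Answer: 'applX'

Derivation:
Trace (tracking result):
out = 'apple'  # -> out = 'apple'
result = out.replace('e', 'X')  # -> result = 'applX'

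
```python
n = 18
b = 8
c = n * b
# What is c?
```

Trace (tracking c):
n = 18  # -> n = 18
b = 8  # -> b = 8
c = n * b  # -> c = 144

Answer: 144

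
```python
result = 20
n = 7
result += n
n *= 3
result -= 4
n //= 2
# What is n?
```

Answer: 10

Derivation:
Trace (tracking n):
result = 20  # -> result = 20
n = 7  # -> n = 7
result += n  # -> result = 27
n *= 3  # -> n = 21
result -= 4  # -> result = 23
n //= 2  # -> n = 10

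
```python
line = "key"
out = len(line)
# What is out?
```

Trace (tracking out):
line = 'key'  # -> line = 'key'
out = len(line)  # -> out = 3

Answer: 3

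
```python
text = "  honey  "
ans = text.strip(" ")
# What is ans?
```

Trace (tracking ans):
text = '  honey  '  # -> text = '  honey  '
ans = text.strip(' ')  # -> ans = 'honey'

Answer: 'honey'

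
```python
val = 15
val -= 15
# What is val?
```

Trace (tracking val):
val = 15  # -> val = 15
val -= 15  # -> val = 0

Answer: 0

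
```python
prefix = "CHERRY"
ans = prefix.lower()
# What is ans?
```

Trace (tracking ans):
prefix = 'CHERRY'  # -> prefix = 'CHERRY'
ans = prefix.lower()  # -> ans = 'cherry'

Answer: 'cherry'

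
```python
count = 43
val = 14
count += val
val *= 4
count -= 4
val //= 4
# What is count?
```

Trace (tracking count):
count = 43  # -> count = 43
val = 14  # -> val = 14
count += val  # -> count = 57
val *= 4  # -> val = 56
count -= 4  # -> count = 53
val //= 4  # -> val = 14

Answer: 53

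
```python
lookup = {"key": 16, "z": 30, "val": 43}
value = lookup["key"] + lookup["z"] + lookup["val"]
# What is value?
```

Trace (tracking value):
lookup = {'key': 16, 'z': 30, 'val': 43}  # -> lookup = {'key': 16, 'z': 30, 'val': 43}
value = lookup['key'] + lookup['z'] + lookup['val']  # -> value = 89

Answer: 89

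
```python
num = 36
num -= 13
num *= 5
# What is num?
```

Trace (tracking num):
num = 36  # -> num = 36
num -= 13  # -> num = 23
num *= 5  # -> num = 115

Answer: 115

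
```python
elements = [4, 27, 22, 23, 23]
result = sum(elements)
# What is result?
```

Trace (tracking result):
elements = [4, 27, 22, 23, 23]  # -> elements = [4, 27, 22, 23, 23]
result = sum(elements)  # -> result = 99

Answer: 99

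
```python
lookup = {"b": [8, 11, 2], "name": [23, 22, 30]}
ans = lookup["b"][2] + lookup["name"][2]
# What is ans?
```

Answer: 32

Derivation:
Trace (tracking ans):
lookup = {'b': [8, 11, 2], 'name': [23, 22, 30]}  # -> lookup = {'b': [8, 11, 2], 'name': [23, 22, 30]}
ans = lookup['b'][2] + lookup['name'][2]  # -> ans = 32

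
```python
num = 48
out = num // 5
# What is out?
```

Answer: 9

Derivation:
Trace (tracking out):
num = 48  # -> num = 48
out = num // 5  # -> out = 9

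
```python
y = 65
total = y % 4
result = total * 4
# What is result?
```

Trace (tracking result):
y = 65  # -> y = 65
total = y % 4  # -> total = 1
result = total * 4  # -> result = 4

Answer: 4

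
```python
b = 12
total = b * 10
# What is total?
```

Trace (tracking total):
b = 12  # -> b = 12
total = b * 10  # -> total = 120

Answer: 120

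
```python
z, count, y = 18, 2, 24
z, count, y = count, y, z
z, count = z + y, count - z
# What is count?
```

Trace (tracking count):
z, count, y = (18, 2, 24)  # -> z = 18, count = 2, y = 24
z, count, y = (count, y, z)  # -> z = 2, count = 24, y = 18
z, count = (z + y, count - z)  # -> z = 20, count = 22

Answer: 22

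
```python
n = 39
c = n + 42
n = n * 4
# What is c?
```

Answer: 81

Derivation:
Trace (tracking c):
n = 39  # -> n = 39
c = n + 42  # -> c = 81
n = n * 4  # -> n = 156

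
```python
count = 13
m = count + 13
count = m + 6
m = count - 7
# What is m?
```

Trace (tracking m):
count = 13  # -> count = 13
m = count + 13  # -> m = 26
count = m + 6  # -> count = 32
m = count - 7  # -> m = 25

Answer: 25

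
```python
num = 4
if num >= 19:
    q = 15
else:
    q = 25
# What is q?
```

Trace (tracking q):
num = 4  # -> num = 4
if num >= 19:  # condition is False
else:
    q = 25  # -> q = 25

Answer: 25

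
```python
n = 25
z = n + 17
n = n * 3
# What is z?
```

Trace (tracking z):
n = 25  # -> n = 25
z = n + 17  # -> z = 42
n = n * 3  # -> n = 75

Answer: 42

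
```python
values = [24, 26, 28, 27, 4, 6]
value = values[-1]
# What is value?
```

Answer: 6

Derivation:
Trace (tracking value):
values = [24, 26, 28, 27, 4, 6]  # -> values = [24, 26, 28, 27, 4, 6]
value = values[-1]  # -> value = 6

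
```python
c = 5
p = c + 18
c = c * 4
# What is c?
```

Answer: 20

Derivation:
Trace (tracking c):
c = 5  # -> c = 5
p = c + 18  # -> p = 23
c = c * 4  # -> c = 20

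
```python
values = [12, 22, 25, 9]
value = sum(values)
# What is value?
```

Answer: 68

Derivation:
Trace (tracking value):
values = [12, 22, 25, 9]  # -> values = [12, 22, 25, 9]
value = sum(values)  # -> value = 68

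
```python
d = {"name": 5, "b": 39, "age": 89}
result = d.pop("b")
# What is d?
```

Answer: {'name': 5, 'age': 89}

Derivation:
Trace (tracking d):
d = {'name': 5, 'b': 39, 'age': 89}  # -> d = {'name': 5, 'b': 39, 'age': 89}
result = d.pop('b')  # -> result = 39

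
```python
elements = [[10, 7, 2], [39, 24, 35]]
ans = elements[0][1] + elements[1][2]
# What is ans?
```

Answer: 42

Derivation:
Trace (tracking ans):
elements = [[10, 7, 2], [39, 24, 35]]  # -> elements = [[10, 7, 2], [39, 24, 35]]
ans = elements[0][1] + elements[1][2]  # -> ans = 42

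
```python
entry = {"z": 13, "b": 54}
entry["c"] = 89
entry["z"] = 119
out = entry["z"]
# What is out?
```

Answer: 119

Derivation:
Trace (tracking out):
entry = {'z': 13, 'b': 54}  # -> entry = {'z': 13, 'b': 54}
entry['c'] = 89  # -> entry = {'z': 13, 'b': 54, 'c': 89}
entry['z'] = 119  # -> entry = {'z': 119, 'b': 54, 'c': 89}
out = entry['z']  # -> out = 119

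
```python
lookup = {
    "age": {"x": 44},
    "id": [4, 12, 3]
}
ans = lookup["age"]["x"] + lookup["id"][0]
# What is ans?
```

Answer: 48

Derivation:
Trace (tracking ans):
lookup = {'age': {'x': 44}, 'id': [4, 12, 3]}  # -> lookup = {'age': {'x': 44}, 'id': [4, 12, 3]}
ans = lookup['age']['x'] + lookup['id'][0]  # -> ans = 48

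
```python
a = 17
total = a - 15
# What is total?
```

Trace (tracking total):
a = 17  # -> a = 17
total = a - 15  # -> total = 2

Answer: 2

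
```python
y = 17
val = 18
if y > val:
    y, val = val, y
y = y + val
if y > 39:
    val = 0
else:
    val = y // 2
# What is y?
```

Trace (tracking y):
y = 17  # -> y = 17
val = 18  # -> val = 18
if y > val:  # condition is False
y = y + val  # -> y = 35
if y > 39:  # condition is False
else:
    val = y // 2  # -> val = 17

Answer: 35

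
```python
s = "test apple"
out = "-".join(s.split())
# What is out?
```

Trace (tracking out):
s = 'test apple'  # -> s = 'test apple'
out = '-'.join(s.split())  # -> out = 'test-apple'

Answer: 'test-apple'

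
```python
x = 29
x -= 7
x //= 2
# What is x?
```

Trace (tracking x):
x = 29  # -> x = 29
x -= 7  # -> x = 22
x //= 2  # -> x = 11

Answer: 11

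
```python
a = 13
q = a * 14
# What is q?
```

Answer: 182

Derivation:
Trace (tracking q):
a = 13  # -> a = 13
q = a * 14  # -> q = 182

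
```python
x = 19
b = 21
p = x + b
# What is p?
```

Trace (tracking p):
x = 19  # -> x = 19
b = 21  # -> b = 21
p = x + b  # -> p = 40

Answer: 40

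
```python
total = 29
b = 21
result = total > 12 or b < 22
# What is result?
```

Answer: True

Derivation:
Trace (tracking result):
total = 29  # -> total = 29
b = 21  # -> b = 21
result = total > 12 or b < 22  # -> result = True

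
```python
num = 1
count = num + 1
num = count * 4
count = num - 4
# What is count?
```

Answer: 4

Derivation:
Trace (tracking count):
num = 1  # -> num = 1
count = num + 1  # -> count = 2
num = count * 4  # -> num = 8
count = num - 4  # -> count = 4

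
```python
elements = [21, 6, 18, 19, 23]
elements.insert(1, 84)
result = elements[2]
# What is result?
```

Trace (tracking result):
elements = [21, 6, 18, 19, 23]  # -> elements = [21, 6, 18, 19, 23]
elements.insert(1, 84)  # -> elements = [21, 84, 6, 18, 19, 23]
result = elements[2]  # -> result = 6

Answer: 6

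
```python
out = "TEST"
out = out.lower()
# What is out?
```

Trace (tracking out):
out = 'TEST'  # -> out = 'TEST'
out = out.lower()  # -> out = 'test'

Answer: 'test'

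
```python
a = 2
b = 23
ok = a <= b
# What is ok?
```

Trace (tracking ok):
a = 2  # -> a = 2
b = 23  # -> b = 23
ok = a <= b  # -> ok = True

Answer: True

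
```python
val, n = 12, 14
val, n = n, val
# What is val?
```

Answer: 14

Derivation:
Trace (tracking val):
val, n = (12, 14)  # -> val = 12, n = 14
val, n = (n, val)  # -> val = 14, n = 12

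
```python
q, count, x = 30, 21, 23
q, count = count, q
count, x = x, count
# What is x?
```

Trace (tracking x):
q, count, x = (30, 21, 23)  # -> q = 30, count = 21, x = 23
q, count = (count, q)  # -> q = 21, count = 30
count, x = (x, count)  # -> count = 23, x = 30

Answer: 30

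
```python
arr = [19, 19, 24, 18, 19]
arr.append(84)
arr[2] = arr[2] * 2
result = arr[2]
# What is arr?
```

Trace (tracking arr):
arr = [19, 19, 24, 18, 19]  # -> arr = [19, 19, 24, 18, 19]
arr.append(84)  # -> arr = [19, 19, 24, 18, 19, 84]
arr[2] = arr[2] * 2  # -> arr = [19, 19, 48, 18, 19, 84]
result = arr[2]  # -> result = 48

Answer: [19, 19, 48, 18, 19, 84]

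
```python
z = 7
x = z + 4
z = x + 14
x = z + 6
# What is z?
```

Trace (tracking z):
z = 7  # -> z = 7
x = z + 4  # -> x = 11
z = x + 14  # -> z = 25
x = z + 6  # -> x = 31

Answer: 25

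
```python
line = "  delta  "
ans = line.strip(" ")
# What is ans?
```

Trace (tracking ans):
line = '  delta  '  # -> line = '  delta  '
ans = line.strip(' ')  # -> ans = 'delta'

Answer: 'delta'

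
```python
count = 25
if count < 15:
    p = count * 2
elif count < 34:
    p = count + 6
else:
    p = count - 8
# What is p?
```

Trace (tracking p):
count = 25  # -> count = 25
if count < 15:  # condition is False
elif count < 34:  # condition is True
    p = count + 6  # -> p = 31

Answer: 31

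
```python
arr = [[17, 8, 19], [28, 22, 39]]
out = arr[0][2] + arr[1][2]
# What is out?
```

Answer: 58

Derivation:
Trace (tracking out):
arr = [[17, 8, 19], [28, 22, 39]]  # -> arr = [[17, 8, 19], [28, 22, 39]]
out = arr[0][2] + arr[1][2]  # -> out = 58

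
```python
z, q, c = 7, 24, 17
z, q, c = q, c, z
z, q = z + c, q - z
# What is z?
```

Trace (tracking z):
z, q, c = (7, 24, 17)  # -> z = 7, q = 24, c = 17
z, q, c = (q, c, z)  # -> z = 24, q = 17, c = 7
z, q = (z + c, q - z)  # -> z = 31, q = -7

Answer: 31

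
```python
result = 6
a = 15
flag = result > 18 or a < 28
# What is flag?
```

Answer: True

Derivation:
Trace (tracking flag):
result = 6  # -> result = 6
a = 15  # -> a = 15
flag = result > 18 or a < 28  # -> flag = True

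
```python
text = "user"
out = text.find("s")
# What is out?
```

Trace (tracking out):
text = 'user'  # -> text = 'user'
out = text.find('s')  # -> out = 1

Answer: 1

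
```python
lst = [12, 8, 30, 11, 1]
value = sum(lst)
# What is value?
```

Trace (tracking value):
lst = [12, 8, 30, 11, 1]  # -> lst = [12, 8, 30, 11, 1]
value = sum(lst)  # -> value = 62

Answer: 62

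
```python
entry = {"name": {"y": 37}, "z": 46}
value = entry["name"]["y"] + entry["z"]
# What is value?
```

Answer: 83

Derivation:
Trace (tracking value):
entry = {'name': {'y': 37}, 'z': 46}  # -> entry = {'name': {'y': 37}, 'z': 46}
value = entry['name']['y'] + entry['z']  # -> value = 83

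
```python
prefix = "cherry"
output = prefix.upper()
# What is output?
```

Answer: 'CHERRY'

Derivation:
Trace (tracking output):
prefix = 'cherry'  # -> prefix = 'cherry'
output = prefix.upper()  # -> output = 'CHERRY'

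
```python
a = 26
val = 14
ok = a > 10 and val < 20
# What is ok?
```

Answer: True

Derivation:
Trace (tracking ok):
a = 26  # -> a = 26
val = 14  # -> val = 14
ok = a > 10 and val < 20  # -> ok = True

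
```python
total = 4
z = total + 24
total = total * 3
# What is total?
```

Trace (tracking total):
total = 4  # -> total = 4
z = total + 24  # -> z = 28
total = total * 3  # -> total = 12

Answer: 12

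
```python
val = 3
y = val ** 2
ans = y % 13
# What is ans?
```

Trace (tracking ans):
val = 3  # -> val = 3
y = val ** 2  # -> y = 9
ans = y % 13  # -> ans = 9

Answer: 9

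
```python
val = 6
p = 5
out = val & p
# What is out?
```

Answer: 4

Derivation:
Trace (tracking out):
val = 6  # -> val = 6
p = 5  # -> p = 5
out = val & p  # -> out = 4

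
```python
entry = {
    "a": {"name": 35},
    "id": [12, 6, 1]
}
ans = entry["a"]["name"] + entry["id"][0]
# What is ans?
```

Trace (tracking ans):
entry = {'a': {'name': 35}, 'id': [12, 6, 1]}  # -> entry = {'a': {'name': 35}, 'id': [12, 6, 1]}
ans = entry['a']['name'] + entry['id'][0]  # -> ans = 47

Answer: 47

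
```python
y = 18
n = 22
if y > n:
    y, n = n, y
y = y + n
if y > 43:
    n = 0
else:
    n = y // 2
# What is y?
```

Answer: 40

Derivation:
Trace (tracking y):
y = 18  # -> y = 18
n = 22  # -> n = 22
if y > n:  # condition is False
y = y + n  # -> y = 40
if y > 43:  # condition is False
else:
    n = y // 2  # -> n = 20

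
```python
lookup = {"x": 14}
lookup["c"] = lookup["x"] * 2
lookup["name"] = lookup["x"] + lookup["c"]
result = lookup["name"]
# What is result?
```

Answer: 42

Derivation:
Trace (tracking result):
lookup = {'x': 14}  # -> lookup = {'x': 14}
lookup['c'] = lookup['x'] * 2  # -> lookup = {'x': 14, 'c': 28}
lookup['name'] = lookup['x'] + lookup['c']  # -> lookup = {'x': 14, 'c': 28, 'name': 42}
result = lookup['name']  # -> result = 42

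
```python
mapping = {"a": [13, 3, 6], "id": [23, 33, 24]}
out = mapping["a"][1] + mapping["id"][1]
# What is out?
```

Answer: 36

Derivation:
Trace (tracking out):
mapping = {'a': [13, 3, 6], 'id': [23, 33, 24]}  # -> mapping = {'a': [13, 3, 6], 'id': [23, 33, 24]}
out = mapping['a'][1] + mapping['id'][1]  # -> out = 36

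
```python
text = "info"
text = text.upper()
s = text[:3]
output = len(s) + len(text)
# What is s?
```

Answer: 'INF'

Derivation:
Trace (tracking s):
text = 'info'  # -> text = 'info'
text = text.upper()  # -> text = 'INFO'
s = text[:3]  # -> s = 'INF'
output = len(s) + len(text)  # -> output = 7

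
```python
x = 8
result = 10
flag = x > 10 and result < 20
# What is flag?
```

Answer: False

Derivation:
Trace (tracking flag):
x = 8  # -> x = 8
result = 10  # -> result = 10
flag = x > 10 and result < 20  # -> flag = False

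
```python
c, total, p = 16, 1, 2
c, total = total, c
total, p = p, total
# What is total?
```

Answer: 2

Derivation:
Trace (tracking total):
c, total, p = (16, 1, 2)  # -> c = 16, total = 1, p = 2
c, total = (total, c)  # -> c = 1, total = 16
total, p = (p, total)  # -> total = 2, p = 16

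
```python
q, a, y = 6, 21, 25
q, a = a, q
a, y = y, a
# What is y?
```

Answer: 6

Derivation:
Trace (tracking y):
q, a, y = (6, 21, 25)  # -> q = 6, a = 21, y = 25
q, a = (a, q)  # -> q = 21, a = 6
a, y = (y, a)  # -> a = 25, y = 6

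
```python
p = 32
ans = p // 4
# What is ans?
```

Trace (tracking ans):
p = 32  # -> p = 32
ans = p // 4  # -> ans = 8

Answer: 8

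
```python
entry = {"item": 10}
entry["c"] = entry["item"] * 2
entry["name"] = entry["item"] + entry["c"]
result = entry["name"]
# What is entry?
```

Trace (tracking entry):
entry = {'item': 10}  # -> entry = {'item': 10}
entry['c'] = entry['item'] * 2  # -> entry = {'item': 10, 'c': 20}
entry['name'] = entry['item'] + entry['c']  # -> entry = {'item': 10, 'c': 20, 'name': 30}
result = entry['name']  # -> result = 30

Answer: {'item': 10, 'c': 20, 'name': 30}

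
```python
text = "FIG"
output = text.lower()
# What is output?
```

Answer: 'fig'

Derivation:
Trace (tracking output):
text = 'FIG'  # -> text = 'FIG'
output = text.lower()  # -> output = 'fig'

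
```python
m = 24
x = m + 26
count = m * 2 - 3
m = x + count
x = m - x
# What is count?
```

Trace (tracking count):
m = 24  # -> m = 24
x = m + 26  # -> x = 50
count = m * 2 - 3  # -> count = 45
m = x + count  # -> m = 95
x = m - x  # -> x = 45

Answer: 45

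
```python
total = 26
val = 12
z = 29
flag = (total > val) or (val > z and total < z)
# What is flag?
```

Trace (tracking flag):
total = 26  # -> total = 26
val = 12  # -> val = 12
z = 29  # -> z = 29
flag = total > val or (val > z and total < z)  # -> flag = True

Answer: True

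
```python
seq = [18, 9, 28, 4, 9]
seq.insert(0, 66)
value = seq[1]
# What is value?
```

Answer: 18

Derivation:
Trace (tracking value):
seq = [18, 9, 28, 4, 9]  # -> seq = [18, 9, 28, 4, 9]
seq.insert(0, 66)  # -> seq = [66, 18, 9, 28, 4, 9]
value = seq[1]  # -> value = 18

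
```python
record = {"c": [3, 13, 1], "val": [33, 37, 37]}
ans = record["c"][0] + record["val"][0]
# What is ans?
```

Answer: 36

Derivation:
Trace (tracking ans):
record = {'c': [3, 13, 1], 'val': [33, 37, 37]}  # -> record = {'c': [3, 13, 1], 'val': [33, 37, 37]}
ans = record['c'][0] + record['val'][0]  # -> ans = 36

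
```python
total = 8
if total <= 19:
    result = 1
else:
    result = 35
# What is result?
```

Trace (tracking result):
total = 8  # -> total = 8
if total <= 19:  # condition is True
    result = 1  # -> result = 1

Answer: 1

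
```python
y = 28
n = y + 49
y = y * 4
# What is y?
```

Answer: 112

Derivation:
Trace (tracking y):
y = 28  # -> y = 28
n = y + 49  # -> n = 77
y = y * 4  # -> y = 112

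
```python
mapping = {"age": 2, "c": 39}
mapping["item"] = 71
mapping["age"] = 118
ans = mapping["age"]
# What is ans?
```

Trace (tracking ans):
mapping = {'age': 2, 'c': 39}  # -> mapping = {'age': 2, 'c': 39}
mapping['item'] = 71  # -> mapping = {'age': 2, 'c': 39, 'item': 71}
mapping['age'] = 118  # -> mapping = {'age': 118, 'c': 39, 'item': 71}
ans = mapping['age']  # -> ans = 118

Answer: 118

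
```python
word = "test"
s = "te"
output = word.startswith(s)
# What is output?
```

Trace (tracking output):
word = 'test'  # -> word = 'test'
s = 'te'  # -> s = 'te'
output = word.startswith(s)  # -> output = True

Answer: True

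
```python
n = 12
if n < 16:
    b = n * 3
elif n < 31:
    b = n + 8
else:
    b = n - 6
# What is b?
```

Trace (tracking b):
n = 12  # -> n = 12
if n < 16:  # condition is True
    b = n * 3  # -> b = 36

Answer: 36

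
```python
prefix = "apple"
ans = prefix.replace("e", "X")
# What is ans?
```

Trace (tracking ans):
prefix = 'apple'  # -> prefix = 'apple'
ans = prefix.replace('e', 'X')  # -> ans = 'applX'

Answer: 'applX'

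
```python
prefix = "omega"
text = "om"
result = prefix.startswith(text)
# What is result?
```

Trace (tracking result):
prefix = 'omega'  # -> prefix = 'omega'
text = 'om'  # -> text = 'om'
result = prefix.startswith(text)  # -> result = True

Answer: True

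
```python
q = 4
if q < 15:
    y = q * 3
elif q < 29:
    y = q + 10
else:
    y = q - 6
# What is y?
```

Trace (tracking y):
q = 4  # -> q = 4
if q < 15:  # condition is True
    y = q * 3  # -> y = 12

Answer: 12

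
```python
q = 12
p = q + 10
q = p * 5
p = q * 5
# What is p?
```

Answer: 550

Derivation:
Trace (tracking p):
q = 12  # -> q = 12
p = q + 10  # -> p = 22
q = p * 5  # -> q = 110
p = q * 5  # -> p = 550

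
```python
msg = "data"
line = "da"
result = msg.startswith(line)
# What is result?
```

Trace (tracking result):
msg = 'data'  # -> msg = 'data'
line = 'da'  # -> line = 'da'
result = msg.startswith(line)  # -> result = True

Answer: True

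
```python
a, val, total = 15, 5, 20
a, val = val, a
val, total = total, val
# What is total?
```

Answer: 15

Derivation:
Trace (tracking total):
a, val, total = (15, 5, 20)  # -> a = 15, val = 5, total = 20
a, val = (val, a)  # -> a = 5, val = 15
val, total = (total, val)  # -> val = 20, total = 15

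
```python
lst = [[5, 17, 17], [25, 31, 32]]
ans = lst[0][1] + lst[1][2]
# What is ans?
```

Trace (tracking ans):
lst = [[5, 17, 17], [25, 31, 32]]  # -> lst = [[5, 17, 17], [25, 31, 32]]
ans = lst[0][1] + lst[1][2]  # -> ans = 49

Answer: 49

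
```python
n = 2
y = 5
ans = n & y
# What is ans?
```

Trace (tracking ans):
n = 2  # -> n = 2
y = 5  # -> y = 5
ans = n & y  # -> ans = 0

Answer: 0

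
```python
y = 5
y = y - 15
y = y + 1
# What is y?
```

Trace (tracking y):
y = 5  # -> y = 5
y = y - 15  # -> y = -10
y = y + 1  # -> y = -9

Answer: -9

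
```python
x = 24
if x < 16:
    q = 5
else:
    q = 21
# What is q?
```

Answer: 21

Derivation:
Trace (tracking q):
x = 24  # -> x = 24
if x < 16:  # condition is False
else:
    q = 21  # -> q = 21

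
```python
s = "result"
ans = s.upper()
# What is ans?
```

Answer: 'RESULT'

Derivation:
Trace (tracking ans):
s = 'result'  # -> s = 'result'
ans = s.upper()  # -> ans = 'RESULT'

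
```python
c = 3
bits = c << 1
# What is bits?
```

Answer: 6

Derivation:
Trace (tracking bits):
c = 3  # -> c = 3
bits = c << 1  # -> bits = 6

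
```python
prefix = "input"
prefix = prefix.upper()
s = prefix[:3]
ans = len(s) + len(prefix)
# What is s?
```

Trace (tracking s):
prefix = 'input'  # -> prefix = 'input'
prefix = prefix.upper()  # -> prefix = 'INPUT'
s = prefix[:3]  # -> s = 'INP'
ans = len(s) + len(prefix)  # -> ans = 8

Answer: 'INP'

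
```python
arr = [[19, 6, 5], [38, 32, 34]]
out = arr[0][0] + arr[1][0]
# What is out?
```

Answer: 57

Derivation:
Trace (tracking out):
arr = [[19, 6, 5], [38, 32, 34]]  # -> arr = [[19, 6, 5], [38, 32, 34]]
out = arr[0][0] + arr[1][0]  # -> out = 57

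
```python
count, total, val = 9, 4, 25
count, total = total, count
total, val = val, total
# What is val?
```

Answer: 9

Derivation:
Trace (tracking val):
count, total, val = (9, 4, 25)  # -> count = 9, total = 4, val = 25
count, total = (total, count)  # -> count = 4, total = 9
total, val = (val, total)  # -> total = 25, val = 9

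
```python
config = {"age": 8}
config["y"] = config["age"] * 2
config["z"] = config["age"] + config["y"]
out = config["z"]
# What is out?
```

Trace (tracking out):
config = {'age': 8}  # -> config = {'age': 8}
config['y'] = config['age'] * 2  # -> config = {'age': 8, 'y': 16}
config['z'] = config['age'] + config['y']  # -> config = {'age': 8, 'y': 16, 'z': 24}
out = config['z']  # -> out = 24

Answer: 24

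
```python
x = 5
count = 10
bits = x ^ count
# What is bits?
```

Answer: 15

Derivation:
Trace (tracking bits):
x = 5  # -> x = 5
count = 10  # -> count = 10
bits = x ^ count  # -> bits = 15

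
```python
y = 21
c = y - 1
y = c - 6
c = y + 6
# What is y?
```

Trace (tracking y):
y = 21  # -> y = 21
c = y - 1  # -> c = 20
y = c - 6  # -> y = 14
c = y + 6  # -> c = 20

Answer: 14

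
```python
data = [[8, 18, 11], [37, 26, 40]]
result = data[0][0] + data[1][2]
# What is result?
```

Answer: 48

Derivation:
Trace (tracking result):
data = [[8, 18, 11], [37, 26, 40]]  # -> data = [[8, 18, 11], [37, 26, 40]]
result = data[0][0] + data[1][2]  # -> result = 48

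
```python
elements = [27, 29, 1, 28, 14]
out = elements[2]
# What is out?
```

Trace (tracking out):
elements = [27, 29, 1, 28, 14]  # -> elements = [27, 29, 1, 28, 14]
out = elements[2]  # -> out = 1

Answer: 1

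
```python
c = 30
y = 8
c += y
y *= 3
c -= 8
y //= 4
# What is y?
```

Answer: 6

Derivation:
Trace (tracking y):
c = 30  # -> c = 30
y = 8  # -> y = 8
c += y  # -> c = 38
y *= 3  # -> y = 24
c -= 8  # -> c = 30
y //= 4  # -> y = 6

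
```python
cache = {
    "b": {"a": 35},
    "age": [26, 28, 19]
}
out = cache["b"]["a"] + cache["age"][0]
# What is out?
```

Trace (tracking out):
cache = {'b': {'a': 35}, 'age': [26, 28, 19]}  # -> cache = {'b': {'a': 35}, 'age': [26, 28, 19]}
out = cache['b']['a'] + cache['age'][0]  # -> out = 61

Answer: 61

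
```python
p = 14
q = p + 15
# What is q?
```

Answer: 29

Derivation:
Trace (tracking q):
p = 14  # -> p = 14
q = p + 15  # -> q = 29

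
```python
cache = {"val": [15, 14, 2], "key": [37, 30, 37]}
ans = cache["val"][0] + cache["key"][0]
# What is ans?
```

Trace (tracking ans):
cache = {'val': [15, 14, 2], 'key': [37, 30, 37]}  # -> cache = {'val': [15, 14, 2], 'key': [37, 30, 37]}
ans = cache['val'][0] + cache['key'][0]  # -> ans = 52

Answer: 52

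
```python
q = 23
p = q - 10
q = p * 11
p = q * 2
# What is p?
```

Answer: 286

Derivation:
Trace (tracking p):
q = 23  # -> q = 23
p = q - 10  # -> p = 13
q = p * 11  # -> q = 143
p = q * 2  # -> p = 286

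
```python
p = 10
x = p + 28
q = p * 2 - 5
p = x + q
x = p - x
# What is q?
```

Trace (tracking q):
p = 10  # -> p = 10
x = p + 28  # -> x = 38
q = p * 2 - 5  # -> q = 15
p = x + q  # -> p = 53
x = p - x  # -> x = 15

Answer: 15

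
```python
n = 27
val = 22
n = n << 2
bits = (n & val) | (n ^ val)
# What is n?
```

Trace (tracking n):
n = 27  # -> n = 27
val = 22  # -> val = 22
n = n << 2  # -> n = 108
bits = n & val | n ^ val  # -> bits = 126

Answer: 108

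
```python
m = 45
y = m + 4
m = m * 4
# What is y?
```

Answer: 49

Derivation:
Trace (tracking y):
m = 45  # -> m = 45
y = m + 4  # -> y = 49
m = m * 4  # -> m = 180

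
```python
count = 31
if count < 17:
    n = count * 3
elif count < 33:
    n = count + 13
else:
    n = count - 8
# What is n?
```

Trace (tracking n):
count = 31  # -> count = 31
if count < 17:  # condition is False
elif count < 33:  # condition is True
    n = count + 13  # -> n = 44

Answer: 44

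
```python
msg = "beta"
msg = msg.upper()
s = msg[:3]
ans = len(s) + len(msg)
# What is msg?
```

Answer: 'BETA'

Derivation:
Trace (tracking msg):
msg = 'beta'  # -> msg = 'beta'
msg = msg.upper()  # -> msg = 'BETA'
s = msg[:3]  # -> s = 'BET'
ans = len(s) + len(msg)  # -> ans = 7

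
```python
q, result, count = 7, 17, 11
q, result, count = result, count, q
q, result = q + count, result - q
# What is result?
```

Trace (tracking result):
q, result, count = (7, 17, 11)  # -> q = 7, result = 17, count = 11
q, result, count = (result, count, q)  # -> q = 17, result = 11, count = 7
q, result = (q + count, result - q)  # -> q = 24, result = -6

Answer: -6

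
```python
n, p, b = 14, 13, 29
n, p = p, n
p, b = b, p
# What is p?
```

Trace (tracking p):
n, p, b = (14, 13, 29)  # -> n = 14, p = 13, b = 29
n, p = (p, n)  # -> n = 13, p = 14
p, b = (b, p)  # -> p = 29, b = 14

Answer: 29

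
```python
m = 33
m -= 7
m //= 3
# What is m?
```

Trace (tracking m):
m = 33  # -> m = 33
m -= 7  # -> m = 26
m //= 3  # -> m = 8

Answer: 8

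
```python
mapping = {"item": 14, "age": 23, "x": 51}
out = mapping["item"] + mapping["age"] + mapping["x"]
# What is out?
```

Answer: 88

Derivation:
Trace (tracking out):
mapping = {'item': 14, 'age': 23, 'x': 51}  # -> mapping = {'item': 14, 'age': 23, 'x': 51}
out = mapping['item'] + mapping['age'] + mapping['x']  # -> out = 88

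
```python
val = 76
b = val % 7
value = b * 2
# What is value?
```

Answer: 12

Derivation:
Trace (tracking value):
val = 76  # -> val = 76
b = val % 7  # -> b = 6
value = b * 2  # -> value = 12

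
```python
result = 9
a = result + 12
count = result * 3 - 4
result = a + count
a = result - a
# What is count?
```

Trace (tracking count):
result = 9  # -> result = 9
a = result + 12  # -> a = 21
count = result * 3 - 4  # -> count = 23
result = a + count  # -> result = 44
a = result - a  # -> a = 23

Answer: 23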